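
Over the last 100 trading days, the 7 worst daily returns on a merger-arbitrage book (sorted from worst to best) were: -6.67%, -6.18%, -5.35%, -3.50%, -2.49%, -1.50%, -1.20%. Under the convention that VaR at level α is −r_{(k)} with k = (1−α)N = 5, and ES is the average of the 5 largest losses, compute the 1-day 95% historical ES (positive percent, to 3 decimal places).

4.838%

The 5 worst returns sum to -24.19%.
ES = −(-24.19%) / 5 = 4.838%.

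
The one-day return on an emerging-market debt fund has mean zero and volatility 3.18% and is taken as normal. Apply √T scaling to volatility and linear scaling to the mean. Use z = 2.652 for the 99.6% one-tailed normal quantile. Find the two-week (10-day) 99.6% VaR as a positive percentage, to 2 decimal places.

σ_{10d} = 3.18% × √10 = 10.056%.
VaR = 2.652 × 10.056% = 26.669%.

26.67%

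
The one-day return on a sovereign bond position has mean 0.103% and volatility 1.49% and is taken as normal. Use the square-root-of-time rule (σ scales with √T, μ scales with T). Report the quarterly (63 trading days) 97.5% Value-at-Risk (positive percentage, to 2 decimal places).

At 97.5%, z = 1.960.
σ_{63d} = 1.49% × √63 = 11.827%; μ_{63d} = 63 × 0.103% = 6.489%.
VaR = −(6.489%) + 1.960 × 11.827% = 16.692%.

16.69%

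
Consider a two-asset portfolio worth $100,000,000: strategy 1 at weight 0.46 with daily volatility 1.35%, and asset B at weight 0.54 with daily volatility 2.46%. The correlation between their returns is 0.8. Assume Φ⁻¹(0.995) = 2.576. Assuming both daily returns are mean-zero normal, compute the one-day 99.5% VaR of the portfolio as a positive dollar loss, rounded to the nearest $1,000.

σ_p² = 0.46²·1.35² + 0.54²·2.46² + 2·0.8·0.46·0.54·1.35·2.46 = 3.4702 (%²).
σ_p = √3.4702 = 1.863%.
VaR = 2.576 × 1.863% = 4.799%; on $100,000,000 that is $4,799,000.

$4,799,000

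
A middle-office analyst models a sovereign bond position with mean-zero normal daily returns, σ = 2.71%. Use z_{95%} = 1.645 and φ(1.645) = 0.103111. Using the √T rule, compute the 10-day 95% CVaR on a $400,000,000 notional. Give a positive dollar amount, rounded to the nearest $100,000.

σ_{10d} = 2.71% × √10 = 8.570%.
ES multiplier = φ(z)/(1−α) = 0.103111/0.05 = 2.062.
ES = 8.570% × 2.062 = 17.671%; on $400,000,000: $70,684,000.

$70,700,000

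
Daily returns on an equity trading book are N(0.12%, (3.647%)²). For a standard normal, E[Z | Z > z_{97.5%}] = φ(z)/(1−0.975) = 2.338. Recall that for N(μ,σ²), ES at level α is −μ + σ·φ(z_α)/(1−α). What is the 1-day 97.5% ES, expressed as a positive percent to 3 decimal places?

ES = −(0.12%) + 3.647% × 2.338 = 8.407%.

8.407%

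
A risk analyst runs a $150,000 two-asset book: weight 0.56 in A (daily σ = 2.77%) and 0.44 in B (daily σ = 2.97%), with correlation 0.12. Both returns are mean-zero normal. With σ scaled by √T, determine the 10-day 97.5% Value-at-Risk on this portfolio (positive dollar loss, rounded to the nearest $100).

σ_p = √(0.56²·2.77² + 0.44²·2.97² + 2·0.12·0.56·0.44·2.77·2.97) = 2.145%.
σ_{10d} = 2.145% × √10 = 6.783%.
z(97.5%) = 1.960.
VaR = 1.960 × 6.783% = 13.295%; on $150,000 that is $19,943.

$19,900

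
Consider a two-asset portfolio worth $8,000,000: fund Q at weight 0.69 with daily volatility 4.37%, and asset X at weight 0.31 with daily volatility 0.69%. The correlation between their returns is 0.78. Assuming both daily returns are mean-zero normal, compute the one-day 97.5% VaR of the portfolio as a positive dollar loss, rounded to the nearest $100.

σ_p² = 0.69²·4.37² + 0.31²·0.69² + 2·0.78·0.69·0.31·4.37·0.69 = 10.1439 (%²).
σ_p = √10.1439 = 3.185%.
At 97.5%, z = 1.960.
VaR = 1.960 × 3.185% = 6.243%; on $8,000,000 that is $499,440.

$499,400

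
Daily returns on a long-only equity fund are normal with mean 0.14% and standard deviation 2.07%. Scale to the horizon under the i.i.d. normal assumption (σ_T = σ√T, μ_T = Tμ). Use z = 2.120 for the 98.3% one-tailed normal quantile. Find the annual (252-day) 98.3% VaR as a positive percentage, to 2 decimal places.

σ_{252d} = 2.07% × √252 = 32.860%; μ_{252d} = 252 × 0.14% = 35.280%.
VaR = −(35.280%) + 2.120 × 32.860% = 34.383%.

34.38%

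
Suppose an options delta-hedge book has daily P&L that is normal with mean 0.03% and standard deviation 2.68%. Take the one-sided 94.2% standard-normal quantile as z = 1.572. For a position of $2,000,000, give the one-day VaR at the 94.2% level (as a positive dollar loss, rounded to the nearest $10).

VaR = −μ + z·σ = −(0.03%) + 1.572 × 2.68% = 4.183%.
On $2,000,000: 0.04183 × $2,000,000 = $83,660.

$83,660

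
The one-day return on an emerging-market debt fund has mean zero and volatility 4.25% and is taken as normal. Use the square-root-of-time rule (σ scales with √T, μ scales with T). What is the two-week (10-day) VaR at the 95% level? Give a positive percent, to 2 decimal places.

At 95%, z = 1.645.
σ_{10d} = 4.25% × √10 = 13.440%.
VaR = 1.645 × 13.440% = 22.109%.

22.11%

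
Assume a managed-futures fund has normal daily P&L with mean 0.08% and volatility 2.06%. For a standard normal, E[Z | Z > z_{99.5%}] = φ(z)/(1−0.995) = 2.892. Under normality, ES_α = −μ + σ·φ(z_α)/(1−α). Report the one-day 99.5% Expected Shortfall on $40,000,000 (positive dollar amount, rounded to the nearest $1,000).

ES = −(0.08%) + 2.06% × 2.892 = 5.878%.
On $40,000,000: 0.05878 × $40,000,000 = $2,351,200.

$2,351,000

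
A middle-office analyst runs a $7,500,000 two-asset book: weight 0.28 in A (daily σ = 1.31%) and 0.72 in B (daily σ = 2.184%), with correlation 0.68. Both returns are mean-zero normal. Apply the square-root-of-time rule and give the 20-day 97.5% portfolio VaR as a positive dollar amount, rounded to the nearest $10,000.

σ_p = √(0.28²·1.31² + 0.72²·2.184² + 2·0.68·0.28·0.72·1.31·2.184) = 1.842%.
σ_{20d} = 1.842% × √20 = 8.238%.
z(97.5%) = 1.960.
VaR = 1.960 × 8.238% = 16.146%; on $7,500,000 that is $1,210,950.

$1,210,000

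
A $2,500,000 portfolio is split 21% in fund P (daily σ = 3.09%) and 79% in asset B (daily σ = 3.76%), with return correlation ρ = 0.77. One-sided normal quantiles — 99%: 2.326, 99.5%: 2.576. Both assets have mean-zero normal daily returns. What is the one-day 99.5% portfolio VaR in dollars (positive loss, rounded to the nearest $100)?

σ_p² = 0.21²·3.09² + 0.79²·3.76² + 2·0.77·0.21·0.79·3.09·3.76 = 12.2127 (%²).
σ_p = √12.2127 = 3.495%.
VaR = 2.576 × 3.495% = 9.003%; on $2,500,000 that is $225,075.

$225,100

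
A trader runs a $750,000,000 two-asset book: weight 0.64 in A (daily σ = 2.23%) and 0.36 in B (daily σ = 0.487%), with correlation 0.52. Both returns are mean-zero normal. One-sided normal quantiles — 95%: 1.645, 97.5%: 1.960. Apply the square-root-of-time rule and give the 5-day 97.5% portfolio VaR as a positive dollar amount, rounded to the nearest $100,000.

σ_p = √(0.64²·2.23² + 0.36²·0.487² + 2·0.52·0.64·0.36·2.23·0.487) = 1.526%.
σ_{5d} = 1.526% × √5 = 3.412%.
VaR = 1.960 × 3.412% = 6.688%; on $750,000,000 that is $50,160,000.

$50,200,000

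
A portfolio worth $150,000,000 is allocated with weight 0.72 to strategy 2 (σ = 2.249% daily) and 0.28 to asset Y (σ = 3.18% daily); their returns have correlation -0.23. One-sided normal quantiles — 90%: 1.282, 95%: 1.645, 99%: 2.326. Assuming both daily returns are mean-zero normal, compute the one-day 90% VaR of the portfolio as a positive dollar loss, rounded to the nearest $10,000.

σ_p² = 0.72²·2.249² + 0.28²·3.18² + 2·-0.23·0.72·0.28·2.249·3.18 = 2.7516 (%²).
σ_p = √2.7516 = 1.659%.
VaR = 1.282 × 1.659% = 2.127%; on $150,000,000 that is $3,190,500.

$3,190,000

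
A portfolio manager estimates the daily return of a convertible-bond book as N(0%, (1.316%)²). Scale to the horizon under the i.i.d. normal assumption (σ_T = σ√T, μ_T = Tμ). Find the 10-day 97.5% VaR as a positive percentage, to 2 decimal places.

At 97.5%, z = 1.960.
σ_{10d} = 1.316% × √10 = 4.162%.
VaR = 1.960 × 4.162% = 8.158%.

8.16%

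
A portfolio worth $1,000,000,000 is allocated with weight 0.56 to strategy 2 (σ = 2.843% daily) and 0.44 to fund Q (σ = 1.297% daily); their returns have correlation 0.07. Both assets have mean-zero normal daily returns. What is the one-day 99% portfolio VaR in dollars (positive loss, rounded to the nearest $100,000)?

σ_p² = 0.56²·2.843² + 0.44²·1.297² + 2·0.07·0.56·0.44·2.843·1.297 = 2.9876 (%²).
σ_p = √2.9876 = 1.728%.
At 99%, z = 2.326.
VaR = 2.326 × 1.728% = 4.019%; on $1,000,000,000 that is $40,190,000.

$40,200,000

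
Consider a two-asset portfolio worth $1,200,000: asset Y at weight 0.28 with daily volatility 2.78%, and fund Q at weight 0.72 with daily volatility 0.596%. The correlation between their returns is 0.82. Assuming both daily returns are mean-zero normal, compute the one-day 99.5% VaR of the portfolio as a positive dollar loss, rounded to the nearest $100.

σ_p² = 0.28²·2.78² + 0.72²·0.596² + 2·0.82·0.28·0.72·2.78·0.596 = 1.3379 (%²).
σ_p = √1.3379 = 1.157%.
At 99.5%, z = 2.576.
VaR = 2.576 × 1.157% = 2.980%; on $1,200,000 that is $35,760.

$35,800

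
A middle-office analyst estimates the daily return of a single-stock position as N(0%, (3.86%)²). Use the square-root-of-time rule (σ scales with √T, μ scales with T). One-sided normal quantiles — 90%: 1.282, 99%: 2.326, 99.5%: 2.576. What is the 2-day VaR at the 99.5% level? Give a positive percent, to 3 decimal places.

σ_{2d} = 3.86% × √2 = 5.459%.
VaR = 2.576 × 5.459% = 14.062%.

14.062%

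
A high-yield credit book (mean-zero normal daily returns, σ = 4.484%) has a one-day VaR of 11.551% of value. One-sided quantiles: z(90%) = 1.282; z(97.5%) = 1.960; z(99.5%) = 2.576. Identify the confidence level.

Implied z = VaR/σ = 11.551 / 4.484 = 2.576.
This matches z(99.5%) = 2.576.

99.5%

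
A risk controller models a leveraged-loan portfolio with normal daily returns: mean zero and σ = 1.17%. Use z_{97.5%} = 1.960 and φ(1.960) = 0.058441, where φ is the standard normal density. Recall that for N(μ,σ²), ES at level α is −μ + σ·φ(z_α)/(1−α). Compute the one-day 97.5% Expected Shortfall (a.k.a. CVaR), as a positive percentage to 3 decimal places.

Tail multiplier: φ(z)/(1−α) = 0.058441 / 0.025 = 2.338.
ES = 1.17% × 2.338 = 2.735%.

2.735%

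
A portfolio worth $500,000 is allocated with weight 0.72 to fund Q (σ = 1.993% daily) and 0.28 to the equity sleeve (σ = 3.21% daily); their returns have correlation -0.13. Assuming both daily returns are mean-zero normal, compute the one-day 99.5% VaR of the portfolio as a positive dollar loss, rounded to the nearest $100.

σ_p² = 0.72²·1.993² + 0.28²·3.21² + 2·-0.13·0.72·0.28·1.993·3.21 = 2.5316 (%²).
σ_p = √2.5316 = 1.591%.
At 99.5%, z = 2.576.
VaR = 2.576 × 1.591% = 4.098%; on $500,000 that is $20,490.

$20,500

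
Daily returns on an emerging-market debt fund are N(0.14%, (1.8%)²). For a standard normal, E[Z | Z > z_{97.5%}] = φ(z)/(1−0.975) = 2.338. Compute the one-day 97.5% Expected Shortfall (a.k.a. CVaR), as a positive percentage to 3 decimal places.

ES = −(0.14%) + 1.8% × 2.338 = 4.068%.

4.068%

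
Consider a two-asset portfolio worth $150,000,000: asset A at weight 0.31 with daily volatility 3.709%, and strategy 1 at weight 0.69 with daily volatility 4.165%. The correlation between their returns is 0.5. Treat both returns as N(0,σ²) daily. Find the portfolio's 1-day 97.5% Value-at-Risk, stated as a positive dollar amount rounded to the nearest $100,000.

$10,600,000

σ_p² = 0.31²·3.709² + 0.69²·4.165² + 2·0.5·0.31·0.69·3.709·4.165 = 12.8854 (%²).
σ_p = √12.8854 = 3.590%.
At 97.5%, z = 1.960.
VaR = 1.960 × 3.590% = 7.036%; on $150,000,000 that is $10,554,000.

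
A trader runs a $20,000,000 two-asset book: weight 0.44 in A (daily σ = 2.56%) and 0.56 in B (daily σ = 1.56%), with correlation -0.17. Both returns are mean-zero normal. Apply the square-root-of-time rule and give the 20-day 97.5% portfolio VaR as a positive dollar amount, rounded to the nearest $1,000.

σ_p = √(0.44²·2.56² + 0.56²·1.56² + 2·-0.17·0.44·0.56·2.56·1.56) = 1.303%.
σ_{20d} = 1.303% × √20 = 5.827%.
z(97.5%) = 1.960.
VaR = 1.960 × 5.827% = 11.421%; on $20,000,000 that is $2,284,200.

$2,284,000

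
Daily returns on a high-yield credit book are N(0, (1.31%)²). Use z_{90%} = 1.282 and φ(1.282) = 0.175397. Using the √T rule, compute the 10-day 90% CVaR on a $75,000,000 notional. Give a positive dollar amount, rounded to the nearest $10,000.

σ_{10d} = 1.31% × √10 = 4.143%.
ES multiplier = φ(z)/(1−α) = 0.175397/0.1 = 1.754.
ES = 4.143% × 1.754 = 7.267%; on $75,000,000: $5,450,250.

$5,450,000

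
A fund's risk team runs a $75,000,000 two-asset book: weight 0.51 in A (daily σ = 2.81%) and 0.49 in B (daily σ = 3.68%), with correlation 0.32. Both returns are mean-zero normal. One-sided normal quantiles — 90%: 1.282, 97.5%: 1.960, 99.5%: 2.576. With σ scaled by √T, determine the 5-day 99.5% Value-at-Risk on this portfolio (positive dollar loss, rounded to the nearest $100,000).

$11,400,000

σ_p = √(0.51²·2.81² + 0.49²·3.68² + 2·0.32·0.51·0.49·2.81·3.68) = 2.638%.
σ_{5d} = 2.638% × √5 = 5.899%.
VaR = 2.576 × 5.899% = 15.196%; on $75,000,000 that is $11,397,000.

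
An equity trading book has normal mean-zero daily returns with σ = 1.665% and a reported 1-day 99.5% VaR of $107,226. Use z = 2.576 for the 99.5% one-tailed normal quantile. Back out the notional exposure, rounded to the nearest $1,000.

$2,500,000

VaR as a fraction of value: z·σ = 2.576 × 1.665% = 4.28904%.
Position = $107,226 / 0.0428904 = $2,500,000.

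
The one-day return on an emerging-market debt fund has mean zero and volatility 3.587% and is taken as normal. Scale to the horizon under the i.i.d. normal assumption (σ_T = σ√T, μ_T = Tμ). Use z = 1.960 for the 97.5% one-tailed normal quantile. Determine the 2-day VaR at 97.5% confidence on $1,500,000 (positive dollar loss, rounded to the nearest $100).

σ_{2d} = 3.587% × √2 = 5.073%.
VaR = 1.960 × 5.073% = 9.943%.
On $1,500,000: 0.09943 × $1,500,000 = $149,145.

$149,100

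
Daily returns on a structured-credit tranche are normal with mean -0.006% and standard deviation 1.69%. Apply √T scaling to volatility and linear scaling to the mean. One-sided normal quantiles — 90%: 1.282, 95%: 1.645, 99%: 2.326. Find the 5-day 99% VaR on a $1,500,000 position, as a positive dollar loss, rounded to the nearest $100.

$132,300

σ_{5d} = 1.69% × √5 = 3.779%; μ_{5d} = 5 × -0.006% = -0.030%.
VaR = −(-0.030%) + 2.326 × 3.779% = 8.820%.
On $1,500,000: 0.08820 × $1,500,000 = $132,300.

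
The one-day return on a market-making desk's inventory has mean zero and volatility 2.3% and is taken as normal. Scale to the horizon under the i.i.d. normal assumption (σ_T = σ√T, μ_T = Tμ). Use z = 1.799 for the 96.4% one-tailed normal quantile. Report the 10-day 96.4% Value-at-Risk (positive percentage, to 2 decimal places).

13.08%

σ_{10d} = 2.3% × √10 = 7.273%.
VaR = 1.799 × 7.273% = 13.084%.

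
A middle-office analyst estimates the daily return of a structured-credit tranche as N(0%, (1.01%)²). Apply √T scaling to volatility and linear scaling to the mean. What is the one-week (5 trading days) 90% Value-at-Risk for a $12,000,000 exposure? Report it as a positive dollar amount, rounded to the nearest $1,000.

$347,000

At 90%, z = 1.282.
σ_{5d} = 1.01% × √5 = 2.258%.
VaR = 1.282 × 2.258% = 2.895%.
On $12,000,000: 0.02895 × $12,000,000 = $347,400.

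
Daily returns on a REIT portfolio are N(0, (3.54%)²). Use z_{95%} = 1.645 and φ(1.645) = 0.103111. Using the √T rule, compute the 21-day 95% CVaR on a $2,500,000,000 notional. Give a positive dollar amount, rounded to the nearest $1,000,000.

$836,000,000

σ_{21d} = 3.54% × √21 = 16.222%.
ES multiplier = φ(z)/(1−α) = 0.103111/0.05 = 2.062.
ES = 16.222% × 2.062 = 33.450%; on $2,500,000,000: $836,250,000.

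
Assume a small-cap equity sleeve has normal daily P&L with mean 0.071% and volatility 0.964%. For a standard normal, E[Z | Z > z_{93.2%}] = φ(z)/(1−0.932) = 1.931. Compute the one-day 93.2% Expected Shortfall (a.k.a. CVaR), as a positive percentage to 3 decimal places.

ES = −(0.071%) + 0.964% × 1.931 = 1.790%.

1.790%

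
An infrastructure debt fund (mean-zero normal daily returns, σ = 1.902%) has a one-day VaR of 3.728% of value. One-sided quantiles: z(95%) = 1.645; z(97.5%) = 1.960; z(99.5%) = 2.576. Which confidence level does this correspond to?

Implied z = VaR/σ = 3.728 / 1.902 = 1.960.
This matches z(97.5%) = 1.960.

97.5%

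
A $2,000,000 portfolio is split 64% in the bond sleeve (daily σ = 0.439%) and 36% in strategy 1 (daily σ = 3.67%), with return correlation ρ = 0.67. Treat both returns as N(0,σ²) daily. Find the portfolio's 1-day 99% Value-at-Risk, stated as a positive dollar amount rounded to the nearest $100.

$70,900

σ_p² = 0.64²·0.439² + 0.36²·3.67² + 2·0.67·0.64·0.36·0.439·3.67 = 2.3219 (%²).
σ_p = √2.3219 = 1.524%.
At 99%, z = 2.326.
VaR = 2.326 × 1.524% = 3.545%; on $2,000,000 that is $70,900.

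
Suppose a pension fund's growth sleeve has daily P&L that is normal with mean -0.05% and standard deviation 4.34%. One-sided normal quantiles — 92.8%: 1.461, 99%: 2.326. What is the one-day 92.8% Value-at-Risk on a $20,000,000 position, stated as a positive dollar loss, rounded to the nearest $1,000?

$1,278,000

VaR = −μ + z·σ = −(-0.05%) + 1.461 × 4.34% = 6.391%.
On $20,000,000: 0.06391 × $20,000,000 = $1,278,200.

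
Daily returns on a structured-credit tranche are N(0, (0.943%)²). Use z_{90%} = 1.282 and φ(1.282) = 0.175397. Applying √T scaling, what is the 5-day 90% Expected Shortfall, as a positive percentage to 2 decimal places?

σ_{5d} = 0.943% × √5 = 2.109%.
ES multiplier = φ(z)/(1−α) = 0.175397/0.1 = 1.754.
ES = 2.109% × 1.754 = 3.699%.

3.70%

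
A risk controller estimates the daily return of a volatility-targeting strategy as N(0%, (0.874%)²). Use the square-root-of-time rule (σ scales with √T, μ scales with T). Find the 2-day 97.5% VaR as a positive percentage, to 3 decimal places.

At 97.5%, z = 1.960.
σ_{2d} = 0.874% × √2 = 1.236%.
VaR = 1.960 × 1.236% = 2.423%.

2.423%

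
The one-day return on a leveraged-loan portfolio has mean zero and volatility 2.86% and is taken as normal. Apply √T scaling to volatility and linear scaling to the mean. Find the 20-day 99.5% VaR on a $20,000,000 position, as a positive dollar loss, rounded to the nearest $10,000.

At 99.5%, z = 2.576.
σ_{20d} = 2.86% × √20 = 12.790%.
VaR = 2.576 × 12.790% = 32.947%.
On $20,000,000: 0.32947 × $20,000,000 = $6,589,400.

$6,590,000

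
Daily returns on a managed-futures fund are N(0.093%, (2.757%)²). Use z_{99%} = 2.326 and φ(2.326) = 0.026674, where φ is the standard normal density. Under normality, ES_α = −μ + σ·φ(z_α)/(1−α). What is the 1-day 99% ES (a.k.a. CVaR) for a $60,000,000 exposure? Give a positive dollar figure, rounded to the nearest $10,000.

Tail multiplier: φ(z)/(1−α) = 0.026674 / 0.01 = 2.667.
ES = −(0.093%) + 2.757% × 2.667 = 7.260%.
On $60,000,000: 0.07260 × $60,000,000 = $4,356,000.

$4,360,000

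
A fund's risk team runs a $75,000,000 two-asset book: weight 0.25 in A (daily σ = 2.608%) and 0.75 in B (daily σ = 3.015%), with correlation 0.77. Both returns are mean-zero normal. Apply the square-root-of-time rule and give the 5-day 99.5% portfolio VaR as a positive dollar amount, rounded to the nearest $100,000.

σ_p = √(0.25²·2.608² + 0.75²·3.015² + 2·0.77·0.25·0.75·2.608·3.015) = 2.794%.
σ_{5d} = 2.794% × √5 = 6.248%.
z(99.5%) = 2.576.
VaR = 2.576 × 6.248% = 16.095%; on $75,000,000 that is $12,071,250.

$12,100,000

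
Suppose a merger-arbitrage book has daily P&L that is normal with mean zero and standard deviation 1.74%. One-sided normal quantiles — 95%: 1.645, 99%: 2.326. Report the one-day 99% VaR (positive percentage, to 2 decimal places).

4.05%

VaR = z·σ = 2.326 × 1.74% = 4.047%.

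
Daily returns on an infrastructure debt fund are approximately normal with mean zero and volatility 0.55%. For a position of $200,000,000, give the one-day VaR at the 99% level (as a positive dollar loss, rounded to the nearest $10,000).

$2,560,000

At 99% one-sided, z = 2.326.
VaR = z·σ = 2.326 × 0.55% = 1.279%.
On $200,000,000: 0.01279 × $200,000,000 = $2,558,000.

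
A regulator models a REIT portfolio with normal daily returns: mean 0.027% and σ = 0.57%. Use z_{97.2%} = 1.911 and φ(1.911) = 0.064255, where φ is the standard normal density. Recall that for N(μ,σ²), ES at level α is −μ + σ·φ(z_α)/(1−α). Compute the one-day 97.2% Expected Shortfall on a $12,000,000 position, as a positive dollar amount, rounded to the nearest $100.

Tail multiplier: φ(z)/(1−α) = 0.064255 / 0.028 = 2.295.
ES = −(0.027%) + 0.57% × 2.295 = 1.281%.
On $12,000,000: 0.01281 × $12,000,000 = $153,720.

$153,700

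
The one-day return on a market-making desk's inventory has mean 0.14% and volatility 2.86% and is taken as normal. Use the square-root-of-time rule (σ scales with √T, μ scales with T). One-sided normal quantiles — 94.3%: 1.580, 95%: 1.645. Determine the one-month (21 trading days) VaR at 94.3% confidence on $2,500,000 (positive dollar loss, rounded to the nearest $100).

σ_{21d} = 2.86% × √21 = 13.106%; μ_{21d} = 21 × 0.14% = 2.940%.
VaR = −(2.940%) + 1.580 × 13.106% = 17.767%.
On $2,500,000: 0.17767 × $2,500,000 = $444,175.

$444,200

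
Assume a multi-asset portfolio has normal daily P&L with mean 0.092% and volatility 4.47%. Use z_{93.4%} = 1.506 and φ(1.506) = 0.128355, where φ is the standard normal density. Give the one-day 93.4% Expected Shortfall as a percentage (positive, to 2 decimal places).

Tail multiplier: φ(z)/(1−α) = 0.128355 / 0.066 = 1.945.
ES = −(0.092%) + 4.47% × 1.945 = 8.602%.

8.60%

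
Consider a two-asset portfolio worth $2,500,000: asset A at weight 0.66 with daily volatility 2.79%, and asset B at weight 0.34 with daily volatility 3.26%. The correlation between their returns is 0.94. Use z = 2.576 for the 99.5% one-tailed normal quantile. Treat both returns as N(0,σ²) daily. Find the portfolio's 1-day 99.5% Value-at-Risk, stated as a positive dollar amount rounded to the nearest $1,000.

$187,000

σ_p² = 0.66²·2.79² + 0.34²·3.26² + 2·0.94·0.66·0.34·2.79·3.26 = 8.4564 (%²).
σ_p = √8.4564 = 2.908%.
VaR = 2.576 × 2.908% = 7.491%; on $2,500,000 that is $187,275.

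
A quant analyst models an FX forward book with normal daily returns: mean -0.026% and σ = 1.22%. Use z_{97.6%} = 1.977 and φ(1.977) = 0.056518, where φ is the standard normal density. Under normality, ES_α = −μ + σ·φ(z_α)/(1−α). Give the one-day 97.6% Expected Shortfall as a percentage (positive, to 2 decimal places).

2.90%

Tail multiplier: φ(z)/(1−α) = 0.056518 / 0.024 = 2.355.
ES = −(-0.026%) + 1.22% × 2.355 = 2.899%.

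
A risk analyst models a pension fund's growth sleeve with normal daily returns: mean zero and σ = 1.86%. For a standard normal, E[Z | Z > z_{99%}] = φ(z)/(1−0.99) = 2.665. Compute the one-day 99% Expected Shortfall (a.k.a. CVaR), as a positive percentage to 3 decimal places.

4.957%

ES = 1.86% × 2.665 = 4.957%.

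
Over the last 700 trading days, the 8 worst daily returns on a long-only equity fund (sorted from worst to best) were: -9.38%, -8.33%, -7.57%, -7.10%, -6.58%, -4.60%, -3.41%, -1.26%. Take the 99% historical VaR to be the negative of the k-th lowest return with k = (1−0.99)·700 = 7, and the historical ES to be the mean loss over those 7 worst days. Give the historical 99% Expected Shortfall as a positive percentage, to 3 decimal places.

The 7 worst returns sum to -46.97%.
ES = −(-46.97%) / 7 = 6.71% ≈ 6.710%.

6.710%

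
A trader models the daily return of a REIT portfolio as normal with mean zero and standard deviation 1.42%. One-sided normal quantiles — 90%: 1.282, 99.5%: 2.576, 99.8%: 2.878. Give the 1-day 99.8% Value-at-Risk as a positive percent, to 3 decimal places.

VaR = z·σ = 2.878 × 1.42% = 4.087%.

4.087%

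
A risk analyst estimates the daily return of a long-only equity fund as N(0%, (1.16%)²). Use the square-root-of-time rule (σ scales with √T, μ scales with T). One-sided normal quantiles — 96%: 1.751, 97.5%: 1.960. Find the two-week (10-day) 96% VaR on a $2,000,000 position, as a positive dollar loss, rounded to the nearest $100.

σ_{10d} = 1.16% × √10 = 3.668%.
VaR = 1.751 × 3.668% = 6.423%.
On $2,000,000: 0.06423 × $2,000,000 = $128,460.

$128,500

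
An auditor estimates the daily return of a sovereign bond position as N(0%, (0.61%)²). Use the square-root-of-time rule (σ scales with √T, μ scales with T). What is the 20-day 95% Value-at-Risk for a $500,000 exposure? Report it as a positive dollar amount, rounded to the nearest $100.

At 95%, z = 1.645.
σ_{20d} = 0.61% × √20 = 2.728%.
VaR = 1.645 × 2.728% = 4.488%.
On $500,000: 0.04488 × $500,000 = $22,440.

$22,400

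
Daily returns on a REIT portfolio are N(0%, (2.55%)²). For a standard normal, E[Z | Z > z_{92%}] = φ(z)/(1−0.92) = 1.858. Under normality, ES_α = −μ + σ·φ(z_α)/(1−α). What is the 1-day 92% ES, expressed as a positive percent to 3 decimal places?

ES = 2.55% × 1.858 = 4.738%.

4.738%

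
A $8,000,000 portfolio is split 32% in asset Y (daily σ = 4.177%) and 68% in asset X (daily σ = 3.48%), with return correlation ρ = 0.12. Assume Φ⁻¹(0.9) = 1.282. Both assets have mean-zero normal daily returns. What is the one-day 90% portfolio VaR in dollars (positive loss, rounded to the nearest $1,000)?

σ_p² = 0.32²·4.177² + 0.68²·3.48² + 2·0.12·0.32·0.68·4.177·3.48 = 8.1456 (%²).
σ_p = √8.1456 = 2.854%.
VaR = 1.282 × 2.854% = 3.659%; on $8,000,000 that is $292,720.

$293,000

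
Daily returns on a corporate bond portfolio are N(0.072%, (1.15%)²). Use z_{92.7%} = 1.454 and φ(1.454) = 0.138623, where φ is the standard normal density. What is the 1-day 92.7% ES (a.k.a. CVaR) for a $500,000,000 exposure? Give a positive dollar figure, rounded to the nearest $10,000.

$10,560,000

Tail multiplier: φ(z)/(1−α) = 0.138623 / 0.073 = 1.899.
ES = −(0.072%) + 1.15% × 1.899 = 2.112%.
On $500,000,000: 0.02112 × $500,000,000 = $10,560,000.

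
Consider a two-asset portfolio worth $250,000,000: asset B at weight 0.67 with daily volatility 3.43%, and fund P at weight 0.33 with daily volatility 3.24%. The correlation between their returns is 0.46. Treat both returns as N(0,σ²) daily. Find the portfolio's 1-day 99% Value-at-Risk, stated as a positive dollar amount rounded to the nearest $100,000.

σ_p² = 0.67²·3.43² + 0.33²·3.24² + 2·0.46·0.67·0.33·3.43·3.24 = 8.6850 (%²).
σ_p = √8.6850 = 2.947%.
At 99%, z = 2.326.
VaR = 2.326 × 2.947% = 6.855%; on $250,000,000 that is $17,137,500.

$17,100,000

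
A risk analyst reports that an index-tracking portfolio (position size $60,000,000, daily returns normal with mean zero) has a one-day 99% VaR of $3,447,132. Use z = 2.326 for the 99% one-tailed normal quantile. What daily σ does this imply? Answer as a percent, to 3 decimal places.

2.470%

VaR as a fraction: $3,447,132 / $60,000,000 = 5.745%.
σ = VaR / z = 5.745% / 2.326 = 2.470%.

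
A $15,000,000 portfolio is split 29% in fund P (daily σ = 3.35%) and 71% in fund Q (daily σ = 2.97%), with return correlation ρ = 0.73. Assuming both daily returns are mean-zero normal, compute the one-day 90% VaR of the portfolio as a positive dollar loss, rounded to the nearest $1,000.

σ_p² = 0.29²·3.35² + 0.71²·2.97² + 2·0.73·0.29·0.71·3.35·2.97 = 8.3814 (%²).
σ_p = √8.3814 = 2.895%.
At 90%, z = 1.282.
VaR = 1.282 × 2.895% = 3.711%; on $15,000,000 that is $556,650.

$557,000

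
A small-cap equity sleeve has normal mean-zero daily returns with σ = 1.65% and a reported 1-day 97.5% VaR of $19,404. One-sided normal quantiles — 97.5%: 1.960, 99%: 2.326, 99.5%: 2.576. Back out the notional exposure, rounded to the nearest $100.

VaR as a fraction of value: z·σ = 1.960 × 1.65% = 3.234%.
Position = $19,404 / 0.03234 = $600,000.

$600,000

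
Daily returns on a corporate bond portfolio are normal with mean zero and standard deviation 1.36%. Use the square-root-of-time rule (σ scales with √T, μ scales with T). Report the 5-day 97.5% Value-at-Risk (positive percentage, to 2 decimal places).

At 97.5%, z = 1.960.
σ_{5d} = 1.36% × √5 = 3.041%.
VaR = 1.960 × 3.041% = 5.960%.

5.96%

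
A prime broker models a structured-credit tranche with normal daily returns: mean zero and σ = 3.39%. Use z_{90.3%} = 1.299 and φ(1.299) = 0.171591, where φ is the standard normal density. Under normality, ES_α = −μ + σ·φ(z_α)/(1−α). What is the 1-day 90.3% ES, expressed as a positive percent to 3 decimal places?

Tail multiplier: φ(z)/(1−α) = 0.171591 / 0.097 = 1.769.
ES = 3.39% × 1.769 = 5.997%.

5.997%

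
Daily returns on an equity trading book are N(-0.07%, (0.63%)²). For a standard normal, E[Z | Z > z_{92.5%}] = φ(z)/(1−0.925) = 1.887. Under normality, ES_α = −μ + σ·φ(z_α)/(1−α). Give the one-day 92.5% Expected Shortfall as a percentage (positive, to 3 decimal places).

1.259%

ES = −(-0.07%) + 0.63% × 1.887 = 1.259%.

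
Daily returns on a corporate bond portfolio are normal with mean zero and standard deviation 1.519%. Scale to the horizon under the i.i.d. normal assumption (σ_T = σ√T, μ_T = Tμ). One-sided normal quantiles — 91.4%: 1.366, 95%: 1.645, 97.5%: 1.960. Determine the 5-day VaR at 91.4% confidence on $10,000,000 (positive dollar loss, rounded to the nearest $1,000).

$464,000

σ_{5d} = 1.519% × √5 = 3.397%.
VaR = 1.366 × 3.397% = 4.640%.
On $10,000,000: 0.04640 × $10,000,000 = $464,000.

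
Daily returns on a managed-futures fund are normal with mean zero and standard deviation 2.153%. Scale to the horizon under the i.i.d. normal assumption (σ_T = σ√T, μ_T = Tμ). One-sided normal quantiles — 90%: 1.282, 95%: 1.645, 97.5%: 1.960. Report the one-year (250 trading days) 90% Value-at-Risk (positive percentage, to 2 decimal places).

σ_{250d} = 2.153% × √250 = 34.042%.
VaR = 1.282 × 34.042% = 43.642%.

43.64%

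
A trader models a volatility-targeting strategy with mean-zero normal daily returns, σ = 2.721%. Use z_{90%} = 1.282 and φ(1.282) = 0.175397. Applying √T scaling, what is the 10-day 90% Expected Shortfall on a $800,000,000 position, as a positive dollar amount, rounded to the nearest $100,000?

σ_{10d} = 2.721% × √10 = 8.605%.
ES multiplier = φ(z)/(1−α) = 0.175397/0.1 = 1.754.
ES = 8.605% × 1.754 = 15.093%; on $800,000,000: $120,744,000.

$120,700,000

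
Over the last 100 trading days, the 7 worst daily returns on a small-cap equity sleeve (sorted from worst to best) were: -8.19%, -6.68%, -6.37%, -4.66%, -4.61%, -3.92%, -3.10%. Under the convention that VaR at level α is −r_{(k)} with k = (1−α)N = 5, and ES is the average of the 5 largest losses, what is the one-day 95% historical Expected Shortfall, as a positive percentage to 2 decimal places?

The 5 worst returns sum to -30.51%.
ES = −(-30.51%) / 5 = 6.102% ≈ 6.10%.

6.10%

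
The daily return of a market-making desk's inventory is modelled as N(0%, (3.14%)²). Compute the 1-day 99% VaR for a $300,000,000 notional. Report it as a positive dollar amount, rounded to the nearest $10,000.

$21,910,000

At 99% one-sided, z = 2.326.
VaR = z·σ = 2.326 × 3.14% = 7.304%.
On $300,000,000: 0.07304 × $300,000,000 = $21,912,000.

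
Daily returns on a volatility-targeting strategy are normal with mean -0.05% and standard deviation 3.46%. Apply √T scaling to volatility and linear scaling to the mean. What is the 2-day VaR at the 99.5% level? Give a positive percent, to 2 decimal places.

12.70%

At 99.5%, z = 2.576.
σ_{2d} = 3.46% × √2 = 4.893%; μ_{2d} = 2 × -0.05% = -0.100%.
VaR = −(-0.100%) + 2.576 × 4.893% = 12.704%.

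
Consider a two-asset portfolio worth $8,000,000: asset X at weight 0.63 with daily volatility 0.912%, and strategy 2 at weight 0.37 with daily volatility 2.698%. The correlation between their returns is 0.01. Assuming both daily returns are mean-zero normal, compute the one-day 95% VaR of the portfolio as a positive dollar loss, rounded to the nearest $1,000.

σ_p² = 0.63²·0.912² + 0.37²·2.698² + 2·0.01·0.63·0.37·0.912·2.698 = 1.3381 (%²).
σ_p = √1.3381 = 1.157%.
At 95%, z = 1.645.
VaR = 1.645 × 1.157% = 1.903%; on $8,000,000 that is $152,240.

$152,000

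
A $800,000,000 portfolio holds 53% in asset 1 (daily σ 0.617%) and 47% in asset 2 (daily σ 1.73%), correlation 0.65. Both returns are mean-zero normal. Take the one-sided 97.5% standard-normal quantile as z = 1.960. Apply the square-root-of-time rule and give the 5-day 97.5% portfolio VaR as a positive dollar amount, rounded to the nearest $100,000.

σ_p = √(0.53²·0.617² + 0.47²·1.73² + 2·0.65·0.53·0.47·0.617·1.73) = 1.055%.
σ_{5d} = 1.055% × √5 = 2.359%.
VaR = 1.960 × 2.359% = 4.624%; on $800,000,000 that is $36,992,000.

$37,000,000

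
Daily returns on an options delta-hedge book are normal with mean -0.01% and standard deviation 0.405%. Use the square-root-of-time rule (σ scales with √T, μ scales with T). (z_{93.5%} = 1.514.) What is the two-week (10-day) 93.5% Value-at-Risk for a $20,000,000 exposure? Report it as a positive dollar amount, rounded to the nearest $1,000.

$408,000

σ_{10d} = 0.405% × √10 = 1.281%; μ_{10d} = 10 × -0.01% = -0.100%.
VaR = −(-0.100%) + 1.514 × 1.281% = 2.039%.
On $20,000,000: 0.02039 × $20,000,000 = $407,800.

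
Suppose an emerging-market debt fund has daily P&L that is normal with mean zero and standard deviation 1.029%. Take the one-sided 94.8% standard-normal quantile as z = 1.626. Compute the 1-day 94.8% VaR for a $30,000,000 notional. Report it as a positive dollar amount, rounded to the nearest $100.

VaR = z·σ = 1.626 × 1.029% = 1.673%.
On $30,000,000: 0.01673 × $30,000,000 = $501,900.

$501,900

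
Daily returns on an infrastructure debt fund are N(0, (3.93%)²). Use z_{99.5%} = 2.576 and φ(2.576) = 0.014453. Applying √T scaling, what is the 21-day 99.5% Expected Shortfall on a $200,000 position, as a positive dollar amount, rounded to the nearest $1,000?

σ_{21d} = 3.93% × √21 = 18.010%.
ES multiplier = φ(z)/(1−α) = 0.014453/0.005 = 2.891.
ES = 18.010% × 2.891 = 52.067%; on $200,000: $104,134.

$104,000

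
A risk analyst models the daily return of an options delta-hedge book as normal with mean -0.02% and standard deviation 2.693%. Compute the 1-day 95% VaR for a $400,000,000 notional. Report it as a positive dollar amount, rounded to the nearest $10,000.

$17,800,000

At 95% one-sided, z = 1.645.
VaR = −μ + z·σ = −(-0.02%) + 1.645 × 2.693% = 4.450%.
On $400,000,000: 0.04450 × $400,000,000 = $17,800,000.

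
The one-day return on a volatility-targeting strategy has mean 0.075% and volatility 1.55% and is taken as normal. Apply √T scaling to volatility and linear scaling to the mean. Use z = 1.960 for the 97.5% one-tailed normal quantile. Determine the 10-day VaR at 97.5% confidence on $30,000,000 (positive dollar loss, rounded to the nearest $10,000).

σ_{10d} = 1.55% × √10 = 4.902%; μ_{10d} = 10 × 0.075% = 0.750%.
VaR = −(0.750%) + 1.960 × 4.902% = 8.858%.
On $30,000,000: 0.08858 × $30,000,000 = $2,657,400.

$2,660,000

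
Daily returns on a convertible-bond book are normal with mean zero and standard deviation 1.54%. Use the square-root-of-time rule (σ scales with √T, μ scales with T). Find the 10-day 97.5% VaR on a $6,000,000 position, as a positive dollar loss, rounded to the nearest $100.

$572,700

At 97.5%, z = 1.960.
σ_{10d} = 1.54% × √10 = 4.870%.
VaR = 1.960 × 4.870% = 9.545%.
On $6,000,000: 0.09545 × $6,000,000 = $572,700.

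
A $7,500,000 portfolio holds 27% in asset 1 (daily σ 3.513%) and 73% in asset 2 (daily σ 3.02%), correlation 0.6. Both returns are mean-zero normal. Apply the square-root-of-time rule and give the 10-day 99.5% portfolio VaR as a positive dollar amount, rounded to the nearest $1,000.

$1,757,000

σ_p = √(0.27²·3.513² + 0.73²·3.02² + 2·0.6·0.27·0.73·3.513·3.02) = 2.876%.
σ_{10d} = 2.876% × √10 = 9.095%.
z(99.5%) = 2.576.
VaR = 2.576 × 9.095% = 23.429%; on $7,500,000 that is $1,757,175.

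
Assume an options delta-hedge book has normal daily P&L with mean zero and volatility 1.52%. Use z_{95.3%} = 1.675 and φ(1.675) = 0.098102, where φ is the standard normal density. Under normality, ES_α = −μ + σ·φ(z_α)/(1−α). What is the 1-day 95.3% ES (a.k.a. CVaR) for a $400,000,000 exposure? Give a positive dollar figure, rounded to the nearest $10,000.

$12,690,000

Tail multiplier: φ(z)/(1−α) = 0.098102 / 0.047 = 2.087.
ES = 1.52% × 2.087 = 3.172%.
On $400,000,000: 0.03172 × $400,000,000 = $12,688,000.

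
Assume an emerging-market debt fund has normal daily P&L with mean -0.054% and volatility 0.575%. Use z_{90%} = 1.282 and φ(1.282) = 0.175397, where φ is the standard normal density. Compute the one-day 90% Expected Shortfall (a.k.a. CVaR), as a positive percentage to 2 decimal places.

Tail multiplier: φ(z)/(1−α) = 0.175397 / 0.1 = 1.754.
ES = −(-0.054%) + 0.575% × 1.754 = 1.063%.

1.06%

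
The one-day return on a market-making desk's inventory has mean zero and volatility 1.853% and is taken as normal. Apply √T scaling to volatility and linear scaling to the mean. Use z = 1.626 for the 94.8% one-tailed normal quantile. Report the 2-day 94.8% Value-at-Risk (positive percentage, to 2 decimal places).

4.26%

σ_{2d} = 1.853% × √2 = 2.621%.
VaR = 1.626 × 2.621% = 4.262%.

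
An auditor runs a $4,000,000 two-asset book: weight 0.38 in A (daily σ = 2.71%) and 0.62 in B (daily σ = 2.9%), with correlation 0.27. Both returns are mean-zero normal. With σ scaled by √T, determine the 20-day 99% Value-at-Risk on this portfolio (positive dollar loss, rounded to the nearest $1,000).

σ_p = √(0.38²·2.71² + 0.62²·2.9² + 2·0.27·0.38·0.62·2.71·2.9) = 2.301%.
σ_{20d} = 2.301% × √20 = 10.290%.
z(99%) = 2.326.
VaR = 2.326 × 10.290% = 23.935%; on $4,000,000 that is $957,400.

$957,000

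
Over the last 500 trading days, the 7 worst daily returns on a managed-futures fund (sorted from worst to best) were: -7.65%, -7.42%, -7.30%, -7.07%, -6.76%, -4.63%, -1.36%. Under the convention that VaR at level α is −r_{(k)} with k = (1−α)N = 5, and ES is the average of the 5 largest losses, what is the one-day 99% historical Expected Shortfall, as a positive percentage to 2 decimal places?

The 5 worst returns sum to -36.20%.
ES = −(-36.20%) / 5 = 7.24%.

7.24%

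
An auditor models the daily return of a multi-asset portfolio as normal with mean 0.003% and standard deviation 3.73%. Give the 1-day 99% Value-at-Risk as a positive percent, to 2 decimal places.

8.67%

At 99% one-sided, z = 2.326.
VaR = −μ + z·σ = −(0.003%) + 2.326 × 3.73% = 8.673%.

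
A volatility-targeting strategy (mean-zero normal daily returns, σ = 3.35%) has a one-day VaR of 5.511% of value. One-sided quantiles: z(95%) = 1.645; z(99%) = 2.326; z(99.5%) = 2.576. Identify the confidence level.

95%

Implied z = VaR/σ = 5.511 / 3.35 = 1.645.
This matches z(95%) = 1.645.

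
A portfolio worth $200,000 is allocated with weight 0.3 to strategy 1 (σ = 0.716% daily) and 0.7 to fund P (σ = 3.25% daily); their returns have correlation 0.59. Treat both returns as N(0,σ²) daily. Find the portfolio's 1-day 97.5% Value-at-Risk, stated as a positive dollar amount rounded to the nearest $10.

$9,440

σ_p² = 0.3²·0.716² + 0.7²·3.25² + 2·0.59·0.3·0.7·0.716·3.25 = 5.7984 (%²).
σ_p = √5.7984 = 2.408%.
At 97.5%, z = 1.960.
VaR = 1.960 × 2.408% = 4.720%; on $200,000 that is $9,440.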